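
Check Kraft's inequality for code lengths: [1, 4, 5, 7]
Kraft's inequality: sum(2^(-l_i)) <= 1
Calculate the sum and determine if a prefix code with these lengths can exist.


Sum = 2^(-1) + 2^(-4) + 2^(-5) + 2^(-7)
    = 0.5 + 0.0625 + 0.03125 + 0.0078125
    = 77/128 = 0.6015625
Since 0.6015625 <= 1, Kraft's inequality IS satisfied.
A prefix code with these lengths CAN exist.

Kraft sum = 0.6015625. Satisfied.


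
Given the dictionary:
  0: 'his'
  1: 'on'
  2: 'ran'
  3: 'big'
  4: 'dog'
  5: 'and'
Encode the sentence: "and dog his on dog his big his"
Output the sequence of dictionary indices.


Look up each word in the dictionary:
  'and' -> 5
  'dog' -> 4
  'his' -> 0
  'on' -> 1
  'dog' -> 4
  'his' -> 0
  'big' -> 3
  'his' -> 0

Encoded: [5, 4, 0, 1, 4, 0, 3, 0]


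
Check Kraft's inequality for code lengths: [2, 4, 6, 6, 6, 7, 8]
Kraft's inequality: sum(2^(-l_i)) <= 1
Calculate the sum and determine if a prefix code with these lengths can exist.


Sum = 2^(-2) + 2^(-4) + 2^(-6) + 2^(-6) + 2^(-6) + 2^(-7) + 2^(-8)
    = 0.25 + 0.0625 + 0.015625 + 0.015625 + 0.015625 + 0.0078125 + 0.00390625
    = 95/256 = 0.37109375
Since 0.37109375 <= 1, Kraft's inequality IS satisfied.
A prefix code with these lengths CAN exist.

Kraft sum = 0.37109375. Satisfied.


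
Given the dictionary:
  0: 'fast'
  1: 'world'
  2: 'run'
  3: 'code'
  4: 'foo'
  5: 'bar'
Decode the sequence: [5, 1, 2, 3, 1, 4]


Look up each index in the dictionary:
  5 -> 'bar'
  1 -> 'world'
  2 -> 'run'
  3 -> 'code'
  1 -> 'world'
  4 -> 'foo'

Decoded: "bar world run code world foo"


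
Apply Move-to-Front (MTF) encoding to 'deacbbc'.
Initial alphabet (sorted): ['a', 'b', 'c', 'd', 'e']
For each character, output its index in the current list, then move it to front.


MTF encoding:
'd': index 3 in ['a', 'b', 'c', 'd', 'e'] -> ['d', 'a', 'b', 'c', 'e']
'e': index 4 in ['d', 'a', 'b', 'c', 'e'] -> ['e', 'd', 'a', 'b', 'c']
'a': index 2 in ['e', 'd', 'a', 'b', 'c'] -> ['a', 'e', 'd', 'b', 'c']
'c': index 4 in ['a', 'e', 'd', 'b', 'c'] -> ['c', 'a', 'e', 'd', 'b']
'b': index 4 in ['c', 'a', 'e', 'd', 'b'] -> ['b', 'c', 'a', 'e', 'd']
'b': index 0 in ['b', 'c', 'a', 'e', 'd'] -> ['b', 'c', 'a', 'e', 'd']
'c': index 1 in ['b', 'c', 'a', 'e', 'd'] -> ['c', 'b', 'a', 'e', 'd']


Output: [3, 4, 2, 4, 4, 0, 1]


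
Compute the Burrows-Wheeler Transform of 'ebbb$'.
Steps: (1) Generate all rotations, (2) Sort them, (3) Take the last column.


Rotations (sorted):
  0: $ebbb -> last char: b
  1: b$ebb -> last char: b
  2: bb$eb -> last char: b
  3: bbb$e -> last char: e
  4: ebbb$ -> last char: $


BWT = bbbe$


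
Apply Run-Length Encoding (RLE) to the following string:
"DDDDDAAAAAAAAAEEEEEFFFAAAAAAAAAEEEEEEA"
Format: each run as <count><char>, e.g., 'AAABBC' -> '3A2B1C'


Scanning runs left to right:
  i=0: run of 'D' x 5 -> '5D'
  i=5: run of 'A' x 9 -> '9A'
  i=14: run of 'E' x 5 -> '5E'
  i=19: run of 'F' x 3 -> '3F'
  i=22: run of 'A' x 9 -> '9A'
  i=31: run of 'E' x 6 -> '6E'
  i=37: run of 'A' x 1 -> '1A'

RLE = 5D9A5E3F9A6E1A


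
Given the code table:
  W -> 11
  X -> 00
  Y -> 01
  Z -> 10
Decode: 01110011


Decoding:
01 -> Y
11 -> W
00 -> X
11 -> W


Result: YWXW


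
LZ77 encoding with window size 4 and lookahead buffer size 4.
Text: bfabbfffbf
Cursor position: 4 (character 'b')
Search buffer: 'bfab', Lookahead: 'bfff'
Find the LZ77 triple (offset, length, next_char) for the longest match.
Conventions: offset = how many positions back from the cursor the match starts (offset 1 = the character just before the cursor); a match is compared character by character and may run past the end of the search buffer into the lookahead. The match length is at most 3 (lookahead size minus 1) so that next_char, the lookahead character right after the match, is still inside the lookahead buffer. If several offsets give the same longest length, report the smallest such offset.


Try each offset into the search buffer:
  offset=1 (pos 3, char 'b'): match length 1
  offset=2 (pos 2, char 'a'): match length 0
  offset=3 (pos 1, char 'f'): match length 0
  offset=4 (pos 0, char 'b'): match length 2
Longest match has length 2 at offset 4.
next_char = character at position 4 + 2 = 6 -> 'f'

Best match: offset=4, length=2 (matching 'bf' starting at position 0)
LZ77 triple: (4, 2, 'f')


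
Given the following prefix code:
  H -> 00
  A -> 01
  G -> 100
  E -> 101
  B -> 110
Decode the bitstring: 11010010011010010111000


Decoding step by step:
Bits 110 -> B
Bits 100 -> G
Bits 100 -> G
Bits 110 -> B
Bits 100 -> G
Bits 101 -> E
Bits 110 -> B
Bits 00 -> H


Decoded message: BGGBGEBH


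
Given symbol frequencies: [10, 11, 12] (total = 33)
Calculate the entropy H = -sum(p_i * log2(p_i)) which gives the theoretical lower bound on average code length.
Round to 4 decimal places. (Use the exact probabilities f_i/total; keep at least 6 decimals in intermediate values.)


Per-symbol terms -p_i * log2(p_i) with p_i = f_i/33:
  p = 10/33 = 0.303030: log2(p) = -1.722466, -p*log2(p) = 0.521959
  p = 11/33 = 0.333333: log2(p) = -1.584963, -p*log2(p) = 0.528321
  p = 12/33 = 0.363636: log2(p) = -1.459432, -p*log2(p) = 0.530702
H = 0.521959 + 0.528321 + 0.530702 = 1.580982

H = 1.581 bits/symbol


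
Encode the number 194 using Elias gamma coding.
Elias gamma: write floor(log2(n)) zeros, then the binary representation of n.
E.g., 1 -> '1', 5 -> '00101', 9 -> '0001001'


num_bits = floor(log2(194)) + 1 = 8
leading_zeros = num_bits - 1 = 7
binary(194) = 11000010

Elias gamma(194) = '0000000' + '11000010' = 000000011000010 (15 bits)


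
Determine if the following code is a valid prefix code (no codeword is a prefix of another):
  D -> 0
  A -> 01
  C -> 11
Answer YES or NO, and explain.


Checking each pair (does one codeword prefix another?):
  D='0' vs A='01': prefix -- VIOLATION

NO -- this is NOT a valid prefix code. D (0) is a prefix of A (01).


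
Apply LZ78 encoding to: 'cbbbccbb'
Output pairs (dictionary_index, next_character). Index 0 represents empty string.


LZ78 encoding steps:
Dictionary: {0: ''}
Step 1: w='' (idx 0), next='c' -> output (0, 'c'), add 'c' as idx 1
Step 2: w='' (idx 0), next='b' -> output (0, 'b'), add 'b' as idx 2
Step 3: w='b' (idx 2), next='b' -> output (2, 'b'), add 'bb' as idx 3
Step 4: w='c' (idx 1), next='c' -> output (1, 'c'), add 'cc' as idx 4
Step 5: w='bb' (idx 3), end of input -> output (3, '')


Encoded: [(0, 'c'), (0, 'b'), (2, 'b'), (1, 'c'), (3, '')]


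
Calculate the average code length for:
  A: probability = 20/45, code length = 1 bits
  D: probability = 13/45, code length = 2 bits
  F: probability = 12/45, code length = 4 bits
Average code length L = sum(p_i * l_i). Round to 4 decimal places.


Weighted contributions p_i * l_i:
  A: (20/45) * 1 = 20/45
  D: (13/45) * 2 = 26/45
  F: (12/45) * 4 = 48/45
Sum = (20 + 26 + 48)/45 = 94/45

L = 94/45 = 2.0889 bits/symbol


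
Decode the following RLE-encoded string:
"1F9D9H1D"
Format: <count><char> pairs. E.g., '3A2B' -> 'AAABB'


Expanding each <count><char> pair:
  1F -> 'F'
  9D -> 'DDDDDDDDD'
  9H -> 'HHHHHHHHH'
  1D -> 'D'

Decoded = FDDDDDDDDDHHHHHHHHHD


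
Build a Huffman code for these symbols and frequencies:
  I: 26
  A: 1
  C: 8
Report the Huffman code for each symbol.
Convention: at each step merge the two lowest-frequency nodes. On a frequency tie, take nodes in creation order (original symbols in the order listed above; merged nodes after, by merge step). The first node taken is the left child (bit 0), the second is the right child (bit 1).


Huffman tree construction:
Step 1: Merge A(1) + C(8) = 9
Step 2: Merge (A+C)(9) + I(26) = 35
Read each symbol's code off the tree from the root (left child = 0, right child = 1).

Codes:
  I: 1 (length 1)
  A: 00 (length 2)
  C: 01 (length 2)
Average code length: 44/35 = 1.2571 bits/symbol


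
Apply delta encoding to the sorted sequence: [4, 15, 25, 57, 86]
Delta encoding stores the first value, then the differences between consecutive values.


First value: 4
Deltas:
  15 - 4 = 11
  25 - 15 = 10
  57 - 25 = 32
  86 - 57 = 29


Delta encoded: [4, 11, 10, 32, 29]


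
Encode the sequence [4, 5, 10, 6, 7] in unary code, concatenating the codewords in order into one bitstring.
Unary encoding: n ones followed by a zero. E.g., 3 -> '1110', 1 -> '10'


Encode each number as n ones followed by a terminating 0:
  4 -> 11110 (5 bits)
  5 -> 111110 (6 bits)
  10 -> 11111111110 (11 bits)
  6 -> 1111110 (7 bits)
  7 -> 11111110 (8 bits)
Total length = 5 + 6 + 11 + 7 + 8 = 37 bits.

Unary([4, 5, 10, 6, 7]) = 1111011111011111111110111111011111110 (37 bits)


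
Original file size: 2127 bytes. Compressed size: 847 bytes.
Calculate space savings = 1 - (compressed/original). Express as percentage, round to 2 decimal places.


ratio = compressed/original = 847/2127 = 0.398213
savings = 1 - ratio = 1 - 0.398213 = 0.601787
as a percentage: 0.601787 * 100 = 60.18%

Space savings = 1 - 847/2127 = 60.18%


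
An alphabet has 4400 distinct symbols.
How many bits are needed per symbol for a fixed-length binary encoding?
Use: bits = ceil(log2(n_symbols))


log2(4400) = 12.1033
Bracket: 2^12 = 4096 < 4400 <= 2^13 = 8192
So ceil(log2(4400)) = 13

bits = ceil(log2(4400)) = ceil(12.1033) = 13 bits


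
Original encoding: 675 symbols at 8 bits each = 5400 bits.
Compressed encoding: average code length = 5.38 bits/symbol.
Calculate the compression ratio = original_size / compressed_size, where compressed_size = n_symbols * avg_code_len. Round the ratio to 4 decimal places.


original_size = n_symbols * orig_bits = 675 * 8 = 5400 bits
compressed_size = n_symbols * avg_code_len = 675 * 5.38 = 3631.5 bits
ratio = original_size / compressed_size = 5400 / 3631.5 = 1.487

Compression ratio = 1.487


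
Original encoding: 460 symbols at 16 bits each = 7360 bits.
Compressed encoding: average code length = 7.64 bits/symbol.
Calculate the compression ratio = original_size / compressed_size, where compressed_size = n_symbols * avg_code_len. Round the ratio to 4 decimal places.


original_size = n_symbols * orig_bits = 460 * 16 = 7360 bits
compressed_size = n_symbols * avg_code_len = 460 * 7.64 = 3514.4 bits
ratio = original_size / compressed_size = 7360 / 3514.4 = 2.0942

Compression ratio = 2.0942


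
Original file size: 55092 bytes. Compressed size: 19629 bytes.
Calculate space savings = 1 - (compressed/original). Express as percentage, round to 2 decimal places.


ratio = compressed/original = 19629/55092 = 0.356295
savings = 1 - ratio = 1 - 0.356295 = 0.643705
as a percentage: 0.643705 * 100 = 64.37%

Space savings = 1 - 19629/55092 = 64.37%


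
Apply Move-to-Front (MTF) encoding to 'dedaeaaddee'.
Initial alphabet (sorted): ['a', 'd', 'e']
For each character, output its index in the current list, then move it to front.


MTF encoding:
'd': index 1 in ['a', 'd', 'e'] -> ['d', 'a', 'e']
'e': index 2 in ['d', 'a', 'e'] -> ['e', 'd', 'a']
'd': index 1 in ['e', 'd', 'a'] -> ['d', 'e', 'a']
'a': index 2 in ['d', 'e', 'a'] -> ['a', 'd', 'e']
'e': index 2 in ['a', 'd', 'e'] -> ['e', 'a', 'd']
'a': index 1 in ['e', 'a', 'd'] -> ['a', 'e', 'd']
'a': index 0 in ['a', 'e', 'd'] -> ['a', 'e', 'd']
'd': index 2 in ['a', 'e', 'd'] -> ['d', 'a', 'e']
'd': index 0 in ['d', 'a', 'e'] -> ['d', 'a', 'e']
'e': index 2 in ['d', 'a', 'e'] -> ['e', 'd', 'a']
'e': index 0 in ['e', 'd', 'a'] -> ['e', 'd', 'a']


Output: [1, 2, 1, 2, 2, 1, 0, 2, 0, 2, 0]


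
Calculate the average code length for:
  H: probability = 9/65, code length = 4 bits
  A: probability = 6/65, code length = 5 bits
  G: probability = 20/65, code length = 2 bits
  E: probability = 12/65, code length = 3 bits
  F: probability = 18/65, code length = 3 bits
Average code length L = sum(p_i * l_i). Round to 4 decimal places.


Weighted contributions p_i * l_i:
  H: (9/65) * 4 = 36/65
  A: (6/65) * 5 = 30/65
  G: (20/65) * 2 = 40/65
  E: (12/65) * 3 = 36/65
  F: (18/65) * 3 = 54/65
Sum = (36 + 30 + 40 + 36 + 54)/65 = 196/65

L = 196/65 = 3.0154 bits/symbol


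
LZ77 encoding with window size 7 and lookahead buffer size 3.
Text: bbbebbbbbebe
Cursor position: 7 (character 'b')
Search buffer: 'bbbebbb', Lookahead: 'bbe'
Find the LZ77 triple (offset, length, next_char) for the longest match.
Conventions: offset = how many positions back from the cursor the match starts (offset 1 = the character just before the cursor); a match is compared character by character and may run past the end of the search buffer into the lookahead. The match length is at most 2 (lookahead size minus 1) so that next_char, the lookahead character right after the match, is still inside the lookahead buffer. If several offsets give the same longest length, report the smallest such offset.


Try each offset into the search buffer:
  offset=1 (pos 6, char 'b'): match length 2
  offset=2 (pos 5, char 'b'): match length 2
  offset=3 (pos 4, char 'b'): match length 2
  offset=4 (pos 3, char 'e'): match length 0
  offset=5 (pos 2, char 'b'): match length 1
  offset=6 (pos 1, char 'b'): match length 2
  offset=7 (pos 0, char 'b'): match length 2
Longest match has length 2, found at offsets 1, 2, 3, 6, 7; take the smallest, offset 1.
next_char = character at position 7 + 2 = 9 -> 'e'

Best match: offset=1, length=2 (matching 'bb' starting at position 6)
LZ77 triple: (1, 2, 'e')


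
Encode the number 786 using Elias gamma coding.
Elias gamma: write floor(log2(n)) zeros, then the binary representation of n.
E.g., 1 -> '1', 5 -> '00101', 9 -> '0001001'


num_bits = floor(log2(786)) + 1 = 10
leading_zeros = num_bits - 1 = 9
binary(786) = 1100010010

Elias gamma(786) = '000000000' + '1100010010' = 0000000001100010010 (19 bits)


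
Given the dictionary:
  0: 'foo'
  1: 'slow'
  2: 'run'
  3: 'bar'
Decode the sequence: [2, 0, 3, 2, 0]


Look up each index in the dictionary:
  2 -> 'run'
  0 -> 'foo'
  3 -> 'bar'
  2 -> 'run'
  0 -> 'foo'

Decoded: "run foo bar run foo"


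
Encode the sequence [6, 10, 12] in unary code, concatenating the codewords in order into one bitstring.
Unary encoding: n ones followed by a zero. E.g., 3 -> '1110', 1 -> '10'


Encode each number as n ones followed by a terminating 0:
  6 -> 1111110 (7 bits)
  10 -> 11111111110 (11 bits)
  12 -> 1111111111110 (13 bits)
Total length = 7 + 11 + 13 = 31 bits.

Unary([6, 10, 12]) = 1111110111111111101111111111110 (31 bits)


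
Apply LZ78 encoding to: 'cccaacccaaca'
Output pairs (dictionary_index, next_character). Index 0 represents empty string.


LZ78 encoding steps:
Dictionary: {0: ''}
Step 1: w='' (idx 0), next='c' -> output (0, 'c'), add 'c' as idx 1
Step 2: w='c' (idx 1), next='c' -> output (1, 'c'), add 'cc' as idx 2
Step 3: w='' (idx 0), next='a' -> output (0, 'a'), add 'a' as idx 3
Step 4: w='a' (idx 3), next='c' -> output (3, 'c'), add 'ac' as idx 4
Step 5: w='cc' (idx 2), next='a' -> output (2, 'a'), add 'cca' as idx 5
Step 6: w='ac' (idx 4), next='a' -> output (4, 'a'), add 'aca' as idx 6


Encoded: [(0, 'c'), (1, 'c'), (0, 'a'), (3, 'c'), (2, 'a'), (4, 'a')]


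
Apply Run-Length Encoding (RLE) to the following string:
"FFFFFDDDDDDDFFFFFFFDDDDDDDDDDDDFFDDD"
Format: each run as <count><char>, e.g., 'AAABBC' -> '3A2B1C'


Scanning runs left to right:
  i=0: run of 'F' x 5 -> '5F'
  i=5: run of 'D' x 7 -> '7D'
  i=12: run of 'F' x 7 -> '7F'
  i=19: run of 'D' x 12 -> '12D'
  i=31: run of 'F' x 2 -> '2F'
  i=33: run of 'D' x 3 -> '3D'

RLE = 5F7D7F12D2F3D


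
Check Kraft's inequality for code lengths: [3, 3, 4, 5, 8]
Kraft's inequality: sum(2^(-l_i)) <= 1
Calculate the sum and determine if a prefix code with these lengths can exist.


Sum = 2^(-3) + 2^(-3) + 2^(-4) + 2^(-5) + 2^(-8)
    = 0.125 + 0.125 + 0.0625 + 0.03125 + 0.00390625
    = 89/256 = 0.34765625
Since 0.34765625 <= 1, Kraft's inequality IS satisfied.
A prefix code with these lengths CAN exist.

Kraft sum = 0.34765625. Satisfied.


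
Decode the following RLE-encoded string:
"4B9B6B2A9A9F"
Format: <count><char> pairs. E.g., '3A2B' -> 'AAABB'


Expanding each <count><char> pair:
  4B -> 'BBBB'
  9B -> 'BBBBBBBBB'
  6B -> 'BBBBBB'
  2A -> 'AA'
  9A -> 'AAAAAAAAA'
  9F -> 'FFFFFFFFF'

Decoded = BBBBBBBBBBBBBBBBBBBAAAAAAAAAAAFFFFFFFFF


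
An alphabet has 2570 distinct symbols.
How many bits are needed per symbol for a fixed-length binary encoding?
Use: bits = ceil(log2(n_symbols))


log2(2570) = 11.3276
Bracket: 2^11 = 2048 < 2570 <= 2^12 = 4096
So ceil(log2(2570)) = 12

bits = ceil(log2(2570)) = ceil(11.3276) = 12 bits


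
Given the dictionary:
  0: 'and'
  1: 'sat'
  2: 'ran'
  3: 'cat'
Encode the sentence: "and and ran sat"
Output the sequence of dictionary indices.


Look up each word in the dictionary:
  'and' -> 0
  'and' -> 0
  'ran' -> 2
  'sat' -> 1

Encoded: [0, 0, 2, 1]


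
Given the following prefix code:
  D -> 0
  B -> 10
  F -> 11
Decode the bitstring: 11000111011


Decoding step by step:
Bits 11 -> F
Bits 0 -> D
Bits 0 -> D
Bits 0 -> D
Bits 11 -> F
Bits 10 -> B
Bits 11 -> F


Decoded message: FDDDFBF


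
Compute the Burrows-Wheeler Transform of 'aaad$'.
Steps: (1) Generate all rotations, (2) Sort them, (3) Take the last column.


Rotations (sorted):
  0: $aaad -> last char: d
  1: aaad$ -> last char: $
  2: aad$a -> last char: a
  3: ad$aa -> last char: a
  4: d$aaa -> last char: a


BWT = d$aaa


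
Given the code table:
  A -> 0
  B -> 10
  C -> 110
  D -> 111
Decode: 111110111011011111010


Decoding:
111 -> D
110 -> C
111 -> D
0 -> A
110 -> C
111 -> D
110 -> C
10 -> B


Result: DCDACDCB


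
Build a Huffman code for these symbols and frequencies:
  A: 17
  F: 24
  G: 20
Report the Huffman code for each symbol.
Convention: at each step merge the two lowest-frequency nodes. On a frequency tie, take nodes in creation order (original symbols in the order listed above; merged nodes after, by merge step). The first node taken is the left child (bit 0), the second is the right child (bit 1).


Huffman tree construction:
Step 1: Merge A(17) + G(20) = 37
Step 2: Merge F(24) + (A+G)(37) = 61
Read each symbol's code off the tree from the root (left child = 0, right child = 1).

Codes:
  A: 10 (length 2)
  F: 0 (length 1)
  G: 11 (length 2)
Average code length: 98/61 = 1.6066 bits/symbol


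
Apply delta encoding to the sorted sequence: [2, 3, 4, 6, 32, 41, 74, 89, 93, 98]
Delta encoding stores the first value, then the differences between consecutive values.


First value: 2
Deltas:
  3 - 2 = 1
  4 - 3 = 1
  6 - 4 = 2
  32 - 6 = 26
  41 - 32 = 9
  74 - 41 = 33
  89 - 74 = 15
  93 - 89 = 4
  98 - 93 = 5


Delta encoded: [2, 1, 1, 2, 26, 9, 33, 15, 4, 5]


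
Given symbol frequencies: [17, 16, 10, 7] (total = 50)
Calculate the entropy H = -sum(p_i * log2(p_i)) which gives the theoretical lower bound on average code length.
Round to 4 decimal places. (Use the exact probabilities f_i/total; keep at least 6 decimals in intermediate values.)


Per-symbol terms -p_i * log2(p_i) with p_i = f_i/50:
  p = 17/50 = 0.340000: log2(p) = -1.556393, -p*log2(p) = 0.529174
  p = 16/50 = 0.320000: log2(p) = -1.643856, -p*log2(p) = 0.526034
  p = 10/50 = 0.200000: log2(p) = -2.321928, -p*log2(p) = 0.464386
  p = 7/50 = 0.140000: log2(p) = -2.836501, -p*log2(p) = 0.397110
H = 0.529174 + 0.526034 + 0.464386 + 0.397110 = 1.916704

H = 1.9167 bits/symbol


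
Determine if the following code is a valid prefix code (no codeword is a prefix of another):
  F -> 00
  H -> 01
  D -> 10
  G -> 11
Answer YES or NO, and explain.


Checking each pair (does one codeword prefix another?):
  F='00' vs H='01': no prefix
  F='00' vs D='10': no prefix
  F='00' vs G='11': no prefix
  H='01' vs F='00': no prefix
  H='01' vs D='10': no prefix
  H='01' vs G='11': no prefix
  D='10' vs F='00': no prefix
  D='10' vs H='01': no prefix
  D='10' vs G='11': no prefix
  G='11' vs F='00': no prefix
  G='11' vs H='01': no prefix
  G='11' vs D='10': no prefix
No violation found over all pairs.

YES -- this is a valid prefix code. No codeword is a prefix of any other codeword.


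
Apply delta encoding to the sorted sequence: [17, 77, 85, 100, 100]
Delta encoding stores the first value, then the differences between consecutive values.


First value: 17
Deltas:
  77 - 17 = 60
  85 - 77 = 8
  100 - 85 = 15
  100 - 100 = 0


Delta encoded: [17, 60, 8, 15, 0]


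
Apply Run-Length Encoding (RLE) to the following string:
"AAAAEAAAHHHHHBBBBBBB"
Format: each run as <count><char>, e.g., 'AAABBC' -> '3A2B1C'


Scanning runs left to right:
  i=0: run of 'A' x 4 -> '4A'
  i=4: run of 'E' x 1 -> '1E'
  i=5: run of 'A' x 3 -> '3A'
  i=8: run of 'H' x 5 -> '5H'
  i=13: run of 'B' x 7 -> '7B'

RLE = 4A1E3A5H7B


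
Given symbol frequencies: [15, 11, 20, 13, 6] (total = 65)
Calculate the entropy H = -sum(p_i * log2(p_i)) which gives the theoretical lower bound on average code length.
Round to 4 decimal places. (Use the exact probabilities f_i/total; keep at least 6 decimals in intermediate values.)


Per-symbol terms -p_i * log2(p_i) with p_i = f_i/65:
  p = 15/65 = 0.230769: log2(p) = -2.115477, -p*log2(p) = 0.488187
  p = 11/65 = 0.169231: log2(p) = -2.562936, -p*log2(p) = 0.433728
  p = 20/65 = 0.307692: log2(p) = -1.700440, -p*log2(p) = 0.523212
  p = 13/65 = 0.200000: log2(p) = -2.321928, -p*log2(p) = 0.464386
  p = 6/65 = 0.092308: log2(p) = -3.437405, -p*log2(p) = 0.317299
H = 0.488187 + 0.433728 + 0.523212 + 0.464386 + 0.317299 = 2.226812

H = 2.2268 bits/symbol


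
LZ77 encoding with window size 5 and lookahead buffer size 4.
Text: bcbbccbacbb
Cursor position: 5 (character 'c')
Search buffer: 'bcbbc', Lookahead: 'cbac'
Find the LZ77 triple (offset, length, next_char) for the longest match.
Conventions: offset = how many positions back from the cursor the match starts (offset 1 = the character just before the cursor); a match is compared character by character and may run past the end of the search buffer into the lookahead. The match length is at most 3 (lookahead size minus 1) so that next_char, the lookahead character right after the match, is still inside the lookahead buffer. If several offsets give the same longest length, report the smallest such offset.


Try each offset into the search buffer:
  offset=1 (pos 4, char 'c'): match length 1
  offset=2 (pos 3, char 'b'): match length 0
  offset=3 (pos 2, char 'b'): match length 0
  offset=4 (pos 1, char 'c'): match length 2
  offset=5 (pos 0, char 'b'): match length 0
Longest match has length 2 at offset 4.
next_char = character at position 5 + 2 = 7 -> 'a'

Best match: offset=4, length=2 (matching 'cb' starting at position 1)
LZ77 triple: (4, 2, 'a')


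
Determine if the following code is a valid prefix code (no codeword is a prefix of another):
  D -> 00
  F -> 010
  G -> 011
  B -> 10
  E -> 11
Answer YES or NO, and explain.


Checking each pair (does one codeword prefix another?):
  D='00' vs F='010': no prefix
  D='00' vs G='011': no prefix
  D='00' vs B='10': no prefix
  D='00' vs E='11': no prefix
  F='010' vs D='00': no prefix
  F='010' vs G='011': no prefix
  F='010' vs B='10': no prefix
  F='010' vs E='11': no prefix
  G='011' vs D='00': no prefix
  G='011' vs F='010': no prefix
  G='011' vs B='10': no prefix
  G='011' vs E='11': no prefix
  B='10' vs D='00': no prefix
  B='10' vs F='010': no prefix
  B='10' vs G='011': no prefix
  B='10' vs E='11': no prefix
  E='11' vs D='00': no prefix
  E='11' vs F='010': no prefix
  E='11' vs G='011': no prefix
  E='11' vs B='10': no prefix
No violation found over all pairs.

YES -- this is a valid prefix code. No codeword is a prefix of any other codeword.


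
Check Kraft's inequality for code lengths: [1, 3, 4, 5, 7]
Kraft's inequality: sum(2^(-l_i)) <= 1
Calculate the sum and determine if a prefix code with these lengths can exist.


Sum = 2^(-1) + 2^(-3) + 2^(-4) + 2^(-5) + 2^(-7)
    = 0.5 + 0.125 + 0.0625 + 0.03125 + 0.0078125
    = 93/128 = 0.7265625
Since 0.7265625 <= 1, Kraft's inequality IS satisfied.
A prefix code with these lengths CAN exist.

Kraft sum = 0.7265625. Satisfied.


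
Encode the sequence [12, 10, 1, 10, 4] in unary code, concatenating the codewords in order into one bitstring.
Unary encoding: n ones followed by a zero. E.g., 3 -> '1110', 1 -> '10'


Encode each number as n ones followed by a terminating 0:
  12 -> 1111111111110 (13 bits)
  10 -> 11111111110 (11 bits)
  1 -> 10 (2 bits)
  10 -> 11111111110 (11 bits)
  4 -> 11110 (5 bits)
Total length = 13 + 11 + 2 + 11 + 5 = 42 bits.

Unary([12, 10, 1, 10, 4]) = 111111111111011111111110101111111111011110 (42 bits)


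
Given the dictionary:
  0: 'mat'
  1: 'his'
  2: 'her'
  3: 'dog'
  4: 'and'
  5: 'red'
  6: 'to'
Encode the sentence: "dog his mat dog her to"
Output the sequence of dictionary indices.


Look up each word in the dictionary:
  'dog' -> 3
  'his' -> 1
  'mat' -> 0
  'dog' -> 3
  'her' -> 2
  'to' -> 6

Encoded: [3, 1, 0, 3, 2, 6]


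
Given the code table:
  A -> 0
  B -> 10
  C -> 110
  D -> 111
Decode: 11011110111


Decoding:
110 -> C
111 -> D
10 -> B
111 -> D


Result: CDBD


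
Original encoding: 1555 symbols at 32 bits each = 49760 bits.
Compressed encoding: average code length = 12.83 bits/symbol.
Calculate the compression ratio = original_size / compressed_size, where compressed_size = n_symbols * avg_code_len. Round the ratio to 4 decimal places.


original_size = n_symbols * orig_bits = 1555 * 32 = 49760 bits
compressed_size = n_symbols * avg_code_len = 1555 * 12.83 = 19950.65 bits
ratio = original_size / compressed_size = 49760 / 19950.65 = 2.4942

Compression ratio = 2.4942


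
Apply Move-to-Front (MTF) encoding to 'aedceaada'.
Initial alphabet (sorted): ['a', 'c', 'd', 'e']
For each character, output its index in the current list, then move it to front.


MTF encoding:
'a': index 0 in ['a', 'c', 'd', 'e'] -> ['a', 'c', 'd', 'e']
'e': index 3 in ['a', 'c', 'd', 'e'] -> ['e', 'a', 'c', 'd']
'd': index 3 in ['e', 'a', 'c', 'd'] -> ['d', 'e', 'a', 'c']
'c': index 3 in ['d', 'e', 'a', 'c'] -> ['c', 'd', 'e', 'a']
'e': index 2 in ['c', 'd', 'e', 'a'] -> ['e', 'c', 'd', 'a']
'a': index 3 in ['e', 'c', 'd', 'a'] -> ['a', 'e', 'c', 'd']
'a': index 0 in ['a', 'e', 'c', 'd'] -> ['a', 'e', 'c', 'd']
'd': index 3 in ['a', 'e', 'c', 'd'] -> ['d', 'a', 'e', 'c']
'a': index 1 in ['d', 'a', 'e', 'c'] -> ['a', 'd', 'e', 'c']


Output: [0, 3, 3, 3, 2, 3, 0, 3, 1]


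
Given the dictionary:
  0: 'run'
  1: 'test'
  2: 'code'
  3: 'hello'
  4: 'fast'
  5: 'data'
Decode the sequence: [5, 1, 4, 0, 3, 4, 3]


Look up each index in the dictionary:
  5 -> 'data'
  1 -> 'test'
  4 -> 'fast'
  0 -> 'run'
  3 -> 'hello'
  4 -> 'fast'
  3 -> 'hello'

Decoded: "data test fast run hello fast hello"


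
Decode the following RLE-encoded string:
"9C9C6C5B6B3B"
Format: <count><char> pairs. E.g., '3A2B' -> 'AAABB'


Expanding each <count><char> pair:
  9C -> 'CCCCCCCCC'
  9C -> 'CCCCCCCCC'
  6C -> 'CCCCCC'
  5B -> 'BBBBB'
  6B -> 'BBBBBB'
  3B -> 'BBB'

Decoded = CCCCCCCCCCCCCCCCCCCCCCCCBBBBBBBBBBBBBB


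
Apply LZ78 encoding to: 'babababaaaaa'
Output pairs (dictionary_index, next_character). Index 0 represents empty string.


LZ78 encoding steps:
Dictionary: {0: ''}
Step 1: w='' (idx 0), next='b' -> output (0, 'b'), add 'b' as idx 1
Step 2: w='' (idx 0), next='a' -> output (0, 'a'), add 'a' as idx 2
Step 3: w='b' (idx 1), next='a' -> output (1, 'a'), add 'ba' as idx 3
Step 4: w='ba' (idx 3), next='b' -> output (3, 'b'), add 'bab' as idx 4
Step 5: w='a' (idx 2), next='a' -> output (2, 'a'), add 'aa' as idx 5
Step 6: w='aa' (idx 5), next='a' -> output (5, 'a'), add 'aaa' as idx 6


Encoded: [(0, 'b'), (0, 'a'), (1, 'a'), (3, 'b'), (2, 'a'), (5, 'a')]


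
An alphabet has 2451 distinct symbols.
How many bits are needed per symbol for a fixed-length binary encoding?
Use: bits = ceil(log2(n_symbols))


log2(2451) = 11.2592
Bracket: 2^11 = 2048 < 2451 <= 2^12 = 4096
So ceil(log2(2451)) = 12

bits = ceil(log2(2451)) = ceil(11.2592) = 12 bits


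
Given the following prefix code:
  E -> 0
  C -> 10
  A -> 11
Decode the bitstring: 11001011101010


Decoding step by step:
Bits 11 -> A
Bits 0 -> E
Bits 0 -> E
Bits 10 -> C
Bits 11 -> A
Bits 10 -> C
Bits 10 -> C
Bits 10 -> C


Decoded message: AEECACCC


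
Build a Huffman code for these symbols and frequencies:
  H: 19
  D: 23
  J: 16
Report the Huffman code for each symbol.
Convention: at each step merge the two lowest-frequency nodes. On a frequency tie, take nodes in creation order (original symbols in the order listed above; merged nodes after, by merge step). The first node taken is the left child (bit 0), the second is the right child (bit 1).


Huffman tree construction:
Step 1: Merge J(16) + H(19) = 35
Step 2: Merge D(23) + (J+H)(35) = 58
Read each symbol's code off the tree from the root (left child = 0, right child = 1).

Codes:
  H: 11 (length 2)
  D: 0 (length 1)
  J: 10 (length 2)
Average code length: 93/58 = 1.6034 bits/symbol


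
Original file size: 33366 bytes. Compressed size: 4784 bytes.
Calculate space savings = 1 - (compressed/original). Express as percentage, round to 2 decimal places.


ratio = compressed/original = 4784/33366 = 0.143379
savings = 1 - ratio = 1 - 0.143379 = 0.856621
as a percentage: 0.856621 * 100 = 85.66%

Space savings = 1 - 4784/33366 = 85.66%


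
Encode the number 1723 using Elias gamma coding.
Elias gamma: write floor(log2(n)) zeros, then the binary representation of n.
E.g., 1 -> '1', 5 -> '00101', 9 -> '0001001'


num_bits = floor(log2(1723)) + 1 = 11
leading_zeros = num_bits - 1 = 10
binary(1723) = 11010111011

Elias gamma(1723) = '0000000000' + '11010111011' = 000000000011010111011 (21 bits)


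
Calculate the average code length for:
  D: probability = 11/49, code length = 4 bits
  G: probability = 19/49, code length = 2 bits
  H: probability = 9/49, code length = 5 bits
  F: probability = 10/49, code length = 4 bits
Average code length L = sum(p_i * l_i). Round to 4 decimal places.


Weighted contributions p_i * l_i:
  D: (11/49) * 4 = 44/49
  G: (19/49) * 2 = 38/49
  H: (9/49) * 5 = 45/49
  F: (10/49) * 4 = 40/49
Sum = (44 + 38 + 45 + 40)/49 = 167/49

L = 167/49 = 3.4082 bits/symbol


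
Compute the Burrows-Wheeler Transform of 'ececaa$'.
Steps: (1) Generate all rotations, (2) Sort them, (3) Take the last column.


Rotations (sorted):
  0: $ececaa -> last char: a
  1: a$ececa -> last char: a
  2: aa$ecec -> last char: c
  3: caa$ece -> last char: e
  4: cecaa$e -> last char: e
  5: ecaa$ec -> last char: c
  6: ececaa$ -> last char: $


BWT = aaceec$


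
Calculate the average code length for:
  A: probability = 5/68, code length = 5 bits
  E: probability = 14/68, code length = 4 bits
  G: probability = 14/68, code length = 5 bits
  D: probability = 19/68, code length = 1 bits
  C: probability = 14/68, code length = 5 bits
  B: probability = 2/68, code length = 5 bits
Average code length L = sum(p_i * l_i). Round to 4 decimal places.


Weighted contributions p_i * l_i:
  A: (5/68) * 5 = 25/68
  E: (14/68) * 4 = 56/68
  G: (14/68) * 5 = 70/68
  D: (19/68) * 1 = 19/68
  C: (14/68) * 5 = 70/68
  B: (2/68) * 5 = 10/68
Sum = (25 + 56 + 70 + 19 + 70 + 10)/68 = 250/68

L = 250/68 = 3.6765 bits/symbol


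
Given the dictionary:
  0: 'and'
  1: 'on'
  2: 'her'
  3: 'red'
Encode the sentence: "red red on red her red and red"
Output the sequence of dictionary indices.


Look up each word in the dictionary:
  'red' -> 3
  'red' -> 3
  'on' -> 1
  'red' -> 3
  'her' -> 2
  'red' -> 3
  'and' -> 0
  'red' -> 3

Encoded: [3, 3, 1, 3, 2, 3, 0, 3]


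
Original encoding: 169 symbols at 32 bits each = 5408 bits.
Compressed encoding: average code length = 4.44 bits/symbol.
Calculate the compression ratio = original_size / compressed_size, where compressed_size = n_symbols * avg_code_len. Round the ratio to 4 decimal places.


original_size = n_symbols * orig_bits = 169 * 32 = 5408 bits
compressed_size = n_symbols * avg_code_len = 169 * 4.44 = 750.36 bits
ratio = original_size / compressed_size = 5408 / 750.36 = 7.2072

Compression ratio = 7.2072


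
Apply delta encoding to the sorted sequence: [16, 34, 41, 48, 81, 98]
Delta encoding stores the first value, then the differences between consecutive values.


First value: 16
Deltas:
  34 - 16 = 18
  41 - 34 = 7
  48 - 41 = 7
  81 - 48 = 33
  98 - 81 = 17


Delta encoded: [16, 18, 7, 7, 33, 17]


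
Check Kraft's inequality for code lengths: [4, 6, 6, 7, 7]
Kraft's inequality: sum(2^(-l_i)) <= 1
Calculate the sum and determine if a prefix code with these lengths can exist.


Sum = 2^(-4) + 2^(-6) + 2^(-6) + 2^(-7) + 2^(-7)
    = 0.0625 + 0.015625 + 0.015625 + 0.0078125 + 0.0078125
    = 14/128 = 0.109375
Since 0.109375 <= 1, Kraft's inequality IS satisfied.
A prefix code with these lengths CAN exist.

Kraft sum = 0.109375. Satisfied.


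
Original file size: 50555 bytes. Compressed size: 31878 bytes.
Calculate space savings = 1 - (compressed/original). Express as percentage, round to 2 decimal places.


ratio = compressed/original = 31878/50555 = 0.630561
savings = 1 - ratio = 1 - 0.630561 = 0.369439
as a percentage: 0.369439 * 100 = 36.94%

Space savings = 1 - 31878/50555 = 36.94%


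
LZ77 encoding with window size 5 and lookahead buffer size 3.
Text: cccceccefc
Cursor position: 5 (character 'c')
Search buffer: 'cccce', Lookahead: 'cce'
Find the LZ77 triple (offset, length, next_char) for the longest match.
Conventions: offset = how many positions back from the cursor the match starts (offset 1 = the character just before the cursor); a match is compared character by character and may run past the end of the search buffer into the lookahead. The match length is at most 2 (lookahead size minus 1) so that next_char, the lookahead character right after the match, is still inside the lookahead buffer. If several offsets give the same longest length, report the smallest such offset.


Try each offset into the search buffer:
  offset=1 (pos 4, char 'e'): match length 0
  offset=2 (pos 3, char 'c'): match length 1
  offset=3 (pos 2, char 'c'): match length 2
  offset=4 (pos 1, char 'c'): match length 2
  offset=5 (pos 0, char 'c'): match length 2
Longest match has length 2, found at offsets 3, 4, 5; take the smallest, offset 3.
next_char = character at position 5 + 2 = 7 -> 'e'

Best match: offset=3, length=2 (matching 'cc' starting at position 2)
LZ77 triple: (3, 2, 'e')


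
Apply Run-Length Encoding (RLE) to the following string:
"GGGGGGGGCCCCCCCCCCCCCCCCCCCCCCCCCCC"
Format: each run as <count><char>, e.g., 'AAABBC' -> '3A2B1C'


Scanning runs left to right:
  i=0: run of 'G' x 8 -> '8G'
  i=8: run of 'C' x 27 -> '27C'

RLE = 8G27C


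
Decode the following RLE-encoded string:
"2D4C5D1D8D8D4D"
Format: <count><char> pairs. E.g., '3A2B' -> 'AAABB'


Expanding each <count><char> pair:
  2D -> 'DD'
  4C -> 'CCCC'
  5D -> 'DDDDD'
  1D -> 'D'
  8D -> 'DDDDDDDD'
  8D -> 'DDDDDDDD'
  4D -> 'DDDD'

Decoded = DDCCCCDDDDDDDDDDDDDDDDDDDDDDDDDD


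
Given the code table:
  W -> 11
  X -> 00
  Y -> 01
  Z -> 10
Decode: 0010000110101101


Decoding:
00 -> X
10 -> Z
00 -> X
01 -> Y
10 -> Z
10 -> Z
11 -> W
01 -> Y


Result: XZXYZZWY


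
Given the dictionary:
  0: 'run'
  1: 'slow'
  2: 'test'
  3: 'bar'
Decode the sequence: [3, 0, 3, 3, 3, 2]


Look up each index in the dictionary:
  3 -> 'bar'
  0 -> 'run'
  3 -> 'bar'
  3 -> 'bar'
  3 -> 'bar'
  2 -> 'test'

Decoded: "bar run bar bar bar test"


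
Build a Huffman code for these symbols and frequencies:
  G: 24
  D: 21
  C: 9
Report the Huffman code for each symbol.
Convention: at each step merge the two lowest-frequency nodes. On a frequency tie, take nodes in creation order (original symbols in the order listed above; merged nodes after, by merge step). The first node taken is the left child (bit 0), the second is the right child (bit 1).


Huffman tree construction:
Step 1: Merge C(9) + D(21) = 30
Step 2: Merge G(24) + (C+D)(30) = 54
Read each symbol's code off the tree from the root (left child = 0, right child = 1).

Codes:
  G: 0 (length 1)
  D: 11 (length 2)
  C: 10 (length 2)
Average code length: 84/54 = 1.5556 bits/symbol


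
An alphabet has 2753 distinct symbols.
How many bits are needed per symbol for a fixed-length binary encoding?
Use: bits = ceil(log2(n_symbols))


log2(2753) = 11.4268
Bracket: 2^11 = 2048 < 2753 <= 2^12 = 4096
So ceil(log2(2753)) = 12

bits = ceil(log2(2753)) = ceil(11.4268) = 12 bits


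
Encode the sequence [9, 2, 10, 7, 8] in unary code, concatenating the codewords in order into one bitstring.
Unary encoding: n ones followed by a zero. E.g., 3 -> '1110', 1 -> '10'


Encode each number as n ones followed by a terminating 0:
  9 -> 1111111110 (10 bits)
  2 -> 110 (3 bits)
  10 -> 11111111110 (11 bits)
  7 -> 11111110 (8 bits)
  8 -> 111111110 (9 bits)
Total length = 10 + 3 + 11 + 8 + 9 = 41 bits.

Unary([9, 2, 10, 7, 8]) = 11111111101101111111111011111110111111110 (41 bits)


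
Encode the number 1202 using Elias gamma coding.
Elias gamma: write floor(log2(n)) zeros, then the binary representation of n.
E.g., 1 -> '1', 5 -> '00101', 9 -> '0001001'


num_bits = floor(log2(1202)) + 1 = 11
leading_zeros = num_bits - 1 = 10
binary(1202) = 10010110010

Elias gamma(1202) = '0000000000' + '10010110010' = 000000000010010110010 (21 bits)


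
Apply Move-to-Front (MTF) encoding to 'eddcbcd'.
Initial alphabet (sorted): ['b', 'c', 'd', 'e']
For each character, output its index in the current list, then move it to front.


MTF encoding:
'e': index 3 in ['b', 'c', 'd', 'e'] -> ['e', 'b', 'c', 'd']
'd': index 3 in ['e', 'b', 'c', 'd'] -> ['d', 'e', 'b', 'c']
'd': index 0 in ['d', 'e', 'b', 'c'] -> ['d', 'e', 'b', 'c']
'c': index 3 in ['d', 'e', 'b', 'c'] -> ['c', 'd', 'e', 'b']
'b': index 3 in ['c', 'd', 'e', 'b'] -> ['b', 'c', 'd', 'e']
'c': index 1 in ['b', 'c', 'd', 'e'] -> ['c', 'b', 'd', 'e']
'd': index 2 in ['c', 'b', 'd', 'e'] -> ['d', 'c', 'b', 'e']


Output: [3, 3, 0, 3, 3, 1, 2]


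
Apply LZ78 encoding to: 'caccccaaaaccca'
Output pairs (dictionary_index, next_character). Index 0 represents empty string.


LZ78 encoding steps:
Dictionary: {0: ''}
Step 1: w='' (idx 0), next='c' -> output (0, 'c'), add 'c' as idx 1
Step 2: w='' (idx 0), next='a' -> output (0, 'a'), add 'a' as idx 2
Step 3: w='c' (idx 1), next='c' -> output (1, 'c'), add 'cc' as idx 3
Step 4: w='cc' (idx 3), next='a' -> output (3, 'a'), add 'cca' as idx 4
Step 5: w='a' (idx 2), next='a' -> output (2, 'a'), add 'aa' as idx 5
Step 6: w='a' (idx 2), next='c' -> output (2, 'c'), add 'ac' as idx 6
Step 7: w='cca' (idx 4), end of input -> output (4, '')


Encoded: [(0, 'c'), (0, 'a'), (1, 'c'), (3, 'a'), (2, 'a'), (2, 'c'), (4, '')]


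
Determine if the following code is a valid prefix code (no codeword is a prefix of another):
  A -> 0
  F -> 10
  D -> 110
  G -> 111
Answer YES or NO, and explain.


Checking each pair (does one codeword prefix another?):
  A='0' vs F='10': no prefix
  A='0' vs D='110': no prefix
  A='0' vs G='111': no prefix
  F='10' vs A='0': no prefix
  F='10' vs D='110': no prefix
  F='10' vs G='111': no prefix
  D='110' vs A='0': no prefix
  D='110' vs F='10': no prefix
  D='110' vs G='111': no prefix
  G='111' vs A='0': no prefix
  G='111' vs F='10': no prefix
  G='111' vs D='110': no prefix
No violation found over all pairs.

YES -- this is a valid prefix code. No codeword is a prefix of any other codeword.


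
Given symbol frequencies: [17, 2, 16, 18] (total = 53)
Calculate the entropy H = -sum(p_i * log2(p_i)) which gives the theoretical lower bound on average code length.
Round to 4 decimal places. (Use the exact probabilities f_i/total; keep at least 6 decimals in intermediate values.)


Per-symbol terms -p_i * log2(p_i) with p_i = f_i/53:
  p = 17/53 = 0.320755: log2(p) = -1.640458, -p*log2(p) = 0.526185
  p = 2/53 = 0.037736: log2(p) = -4.727920, -p*log2(p) = 0.178412
  p = 16/53 = 0.301887: log2(p) = -1.727920, -p*log2(p) = 0.521636
  p = 18/53 = 0.339623: log2(p) = -1.557995, -p*log2(p) = 0.529131
H = 0.526185 + 0.178412 + 0.521636 + 0.529131 = 1.755364

H = 1.7554 bits/symbol


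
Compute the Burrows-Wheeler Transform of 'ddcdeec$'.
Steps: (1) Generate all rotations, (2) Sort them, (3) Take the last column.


Rotations (sorted):
  0: $ddcdeec -> last char: c
  1: c$ddcdee -> last char: e
  2: cdeec$dd -> last char: d
  3: dcdeec$d -> last char: d
  4: ddcdeec$ -> last char: $
  5: deec$ddc -> last char: c
  6: ec$ddcde -> last char: e
  7: eec$ddcd -> last char: d


BWT = cedd$ced
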